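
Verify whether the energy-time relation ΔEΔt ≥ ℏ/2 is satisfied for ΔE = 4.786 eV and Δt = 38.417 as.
No, it violates the uncertainty relation.

Calculate the product ΔEΔt:
ΔE = 4.786 eV = 7.668e-19 J
ΔEΔt = (7.668e-19 J) × (3.842e-17 s)
ΔEΔt = 2.946e-35 J·s

Compare to the minimum allowed value ℏ/2:
ℏ/2 = 5.273e-35 J·s

Since ΔEΔt = 2.946e-35 J·s < 5.273e-35 J·s = ℏ/2,
this violates the uncertainty relation.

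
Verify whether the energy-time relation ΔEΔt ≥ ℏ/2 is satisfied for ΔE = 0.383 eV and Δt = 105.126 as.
No, it violates the uncertainty relation.

Calculate the product ΔEΔt:
ΔE = 0.383 eV = 6.136e-20 J
ΔEΔt = (6.136e-20 J) × (1.051e-16 s)
ΔEΔt = 6.451e-36 J·s

Compare to the minimum allowed value ℏ/2:
ℏ/2 = 5.273e-35 J·s

Since ΔEΔt = 6.451e-36 J·s < 5.273e-35 J·s = ℏ/2,
this violates the uncertainty relation.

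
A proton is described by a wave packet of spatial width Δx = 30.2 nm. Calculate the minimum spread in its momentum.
1.746 × 10^-27 kg·m/s

For a wave packet, the spatial width Δx and momentum spread Δp are related by the uncertainty principle:
ΔxΔp ≥ ℏ/2

The minimum momentum spread is:
Δp_min = ℏ/(2Δx)
Δp_min = (1.055e-34 J·s) / (2 × 3.020e-08 m)
Δp_min = 1.746e-27 kg·m/s

A wave packet cannot have both a well-defined position and well-defined momentum.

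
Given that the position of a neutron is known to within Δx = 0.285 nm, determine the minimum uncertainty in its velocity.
110.460 m/s

Using the Heisenberg uncertainty principle and Δp = mΔv:
ΔxΔp ≥ ℏ/2
Δx(mΔv) ≥ ℏ/2

The minimum uncertainty in velocity is:
Δv_min = ℏ/(2mΔx)
Δv_min = (1.055e-34 J·s) / (2 × 1.675e-27 kg × 2.850e-10 m)
Δv_min = 1.105e+02 m/s = 110.460 m/s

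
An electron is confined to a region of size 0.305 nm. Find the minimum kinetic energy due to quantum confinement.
102.391 meV

Using the uncertainty principle:

1. Position uncertainty: Δx ≈ 3.050e-10 m
2. Minimum momentum uncertainty: Δp = ℏ/(2Δx) = 1.729e-25 kg·m/s
3. Minimum kinetic energy:
   KE = (Δp)²/(2m) = (1.729e-25)²/(2 × 9.109e-31 kg)
   KE = 1.640e-20 J = 102.391 meV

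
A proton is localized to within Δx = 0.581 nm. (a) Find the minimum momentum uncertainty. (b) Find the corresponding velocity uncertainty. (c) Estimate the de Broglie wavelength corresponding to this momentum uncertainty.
(a) Δp_min = 9.075 × 10^-26 kg·m/s
(b) Δv_min = 54.259 m/s
(c) λ_dB = 7.301 nm

Step-by-step:

(a) From the uncertainty principle:
Δp_min = ℏ/(2Δx) = (1.055e-34 J·s)/(2 × 5.810e-10 m) = 9.075e-26 kg·m/s

(b) The velocity uncertainty:
Δv = Δp/m = (9.075e-26 kg·m/s)/(1.673e-27 kg) = 5.426e+01 m/s = 54.259 m/s

(c) The de Broglie wavelength for this momentum:
λ = h/p = (6.626e-34 J·s)/(9.075e-26 kg·m/s) = 7.301e-09 m = 7.301 nm

Note: The de Broglie wavelength is comparable to the localization size, as expected from wave-particle duality.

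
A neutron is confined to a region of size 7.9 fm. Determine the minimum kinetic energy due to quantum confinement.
83.005 keV

Using the uncertainty principle:

1. Position uncertainty: Δx ≈ 7.900e-15 m
2. Minimum momentum uncertainty: Δp = ℏ/(2Δx) = 6.675e-21 kg·m/s
3. Minimum kinetic energy:
   KE = (Δp)²/(2m) = (6.675e-21)²/(2 × 1.675e-27 kg)
   KE = 1.330e-14 J = 83.005 keV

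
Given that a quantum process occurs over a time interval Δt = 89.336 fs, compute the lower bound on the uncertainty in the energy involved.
3.684 meV

Using the energy-time uncertainty principle:
ΔEΔt ≥ ℏ/2

The minimum uncertainty in energy is:
ΔE_min = ℏ/(2Δt)
ΔE_min = (1.055e-34 J·s) / (2 × 8.934e-14 s)
ΔE_min = 5.902e-22 J = 3.684 meV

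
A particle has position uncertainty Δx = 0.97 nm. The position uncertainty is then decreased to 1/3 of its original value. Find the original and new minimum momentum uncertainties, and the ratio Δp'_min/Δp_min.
Original Δp_min = 5.436 × 10^-26 kg·m/s; new Δp'_min = 1.631 × 10^-25 kg·m/s; ratio Δp'_min/Δp_min = 3.

From the uncertainty principle ΔxΔp ≥ ℏ/2, the minimum momentum uncertainty is Δp_min = ℏ/(2Δx).

Original (Δx = 0.97 nm = 9.700e-10 m):
Δp_min = (1.055e-34 J·s)/(2 × 9.700e-10 m) = 5.436e-26 kg·m/s

When Δx → (1/3)Δx:
Δp'_min = ℏ/(2 × (1/3)Δx) = 3 × ℏ/(2Δx) = 3 × Δp_min
Δp'_min = 3 × 5.436e-26 kg·m/s = 1.631e-25 kg·m/s

Since Δp_min ∝ 1/Δx, when Δx is decreased to 1/3 of its original value, Δp_min increases to 3 times its original value.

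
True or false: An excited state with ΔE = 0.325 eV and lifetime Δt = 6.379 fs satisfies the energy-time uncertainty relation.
Yes, it satisfies the uncertainty relation.

Calculate the product ΔEΔt:
ΔE = 0.325 eV = 5.207e-20 J
ΔEΔt = (5.207e-20 J) × (6.379e-15 s)
ΔEΔt = 3.322e-34 J·s

Compare to the minimum allowed value ℏ/2:
ℏ/2 = 5.273e-35 J·s

Since ΔEΔt = 3.322e-34 J·s ≥ 5.273e-35 J·s = ℏ/2,
this satisfies the uncertainty relation.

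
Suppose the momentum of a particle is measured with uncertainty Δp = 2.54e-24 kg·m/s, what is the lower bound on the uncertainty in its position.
20.759 pm

Using the Heisenberg uncertainty principle:
ΔxΔp ≥ ℏ/2

The minimum uncertainty in position is:
Δx_min = ℏ/(2Δp)
Δx_min = (1.055e-34 J·s) / (2 × 2.540e-24 kg·m/s)
Δx_min = 2.076e-11 m = 20.759 pm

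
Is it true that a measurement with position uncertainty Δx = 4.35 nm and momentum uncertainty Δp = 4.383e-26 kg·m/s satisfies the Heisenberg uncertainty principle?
Yes, it satisfies the uncertainty principle.

Calculate the product ΔxΔp:
ΔxΔp = (4.350e-09 m) × (4.383e-26 kg·m/s)
ΔxΔp = 1.907e-34 J·s

Compare to the minimum allowed value ℏ/2:
ℏ/2 = 5.273e-35 J·s

Since ΔxΔp = 1.907e-34 J·s ≥ 5.273e-35 J·s = ℏ/2,
the measurement satisfies the uncertainty principle.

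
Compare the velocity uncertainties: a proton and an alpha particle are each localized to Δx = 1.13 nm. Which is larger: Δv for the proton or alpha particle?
The proton has the larger minimum velocity uncertainty, by a ratio of 4.0.

For both particles, Δp_min = ℏ/(2Δx) = 4.666e-26 kg·m/s (same for both).

The velocity uncertainty is Δv = Δp/m:
- proton: Δv = 4.666e-26 / 1.673e-27 = 2.790e+01 m/s = 27.898 m/s
- alpha particle: Δv = 4.666e-26 / 6.645e-27 = 7.023e+00 m/s = 7.023 m/s

Ratio: 2.790e+01 / 7.023e+00 = 4.0

The lighter particle has larger velocity uncertainty because Δv ∝ 1/m.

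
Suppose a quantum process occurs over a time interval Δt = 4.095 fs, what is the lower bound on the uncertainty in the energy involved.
80.368 meV

Using the energy-time uncertainty principle:
ΔEΔt ≥ ℏ/2

The minimum uncertainty in energy is:
ΔE_min = ℏ/(2Δt)
ΔE_min = (1.055e-34 J·s) / (2 × 4.095e-15 s)
ΔE_min = 1.288e-20 J = 80.368 meV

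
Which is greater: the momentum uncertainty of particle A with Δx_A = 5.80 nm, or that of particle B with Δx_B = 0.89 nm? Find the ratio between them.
Particle B has the larger minimum momentum uncertainty, by a factor of 6.52.

For each particle, the minimum momentum uncertainty is Δp_min = ℏ/(2Δx):

Particle A: Δp_A = ℏ/(2×5.800e-09 m) = 9.091e-27 kg·m/s
Particle B: Δp_B = ℏ/(2×8.900e-10 m) = 5.925e-26 kg·m/s

Ratio: Δp_B/Δp_A = 6.52

Since Δp_min ∝ 1/Δx, the particle with smaller position uncertainty (B) has larger momentum uncertainty.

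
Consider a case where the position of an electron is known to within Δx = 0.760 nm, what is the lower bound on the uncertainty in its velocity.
76.163 km/s

Using the Heisenberg uncertainty principle and Δp = mΔv:
ΔxΔp ≥ ℏ/2
Δx(mΔv) ≥ ℏ/2

The minimum uncertainty in velocity is:
Δv_min = ℏ/(2mΔx)
Δv_min = (1.055e-34 J·s) / (2 × 9.109e-31 kg × 7.600e-10 m)
Δv_min = 7.616e+04 m/s = 76.163 km/s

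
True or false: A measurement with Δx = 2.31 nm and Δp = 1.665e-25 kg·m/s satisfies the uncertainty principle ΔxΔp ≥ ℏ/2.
Yes, it satisfies the uncertainty principle.

Calculate the product ΔxΔp:
ΔxΔp = (2.310e-09 m) × (1.665e-25 kg·m/s)
ΔxΔp = 3.846e-34 J·s

Compare to the minimum allowed value ℏ/2:
ℏ/2 = 5.273e-35 J·s

Since ΔxΔp = 3.846e-34 J·s ≥ 5.273e-35 J·s = ℏ/2,
the measurement satisfies the uncertainty principle.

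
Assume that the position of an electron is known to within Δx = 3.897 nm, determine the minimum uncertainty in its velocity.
14.853 km/s

Using the Heisenberg uncertainty principle and Δp = mΔv:
ΔxΔp ≥ ℏ/2
Δx(mΔv) ≥ ℏ/2

The minimum uncertainty in velocity is:
Δv_min = ℏ/(2mΔx)
Δv_min = (1.055e-34 J·s) / (2 × 9.109e-31 kg × 3.897e-09 m)
Δv_min = 1.485e+04 m/s = 14.853 km/s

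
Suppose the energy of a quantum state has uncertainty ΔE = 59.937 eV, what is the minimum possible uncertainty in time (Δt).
5.491 as

Using the energy-time uncertainty principle:
ΔEΔt ≥ ℏ/2

The minimum uncertainty in time is:
Δt_min = ℏ/(2ΔE)
Δt_min = (1.055e-34 J·s) / (2 × 9.603e-18 J)
Δt_min = 5.491e-18 s = 5.491 as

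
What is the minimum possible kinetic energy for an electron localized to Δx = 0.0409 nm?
5.694 eV

Localizing a particle requires giving it sufficient momentum uncertainty:

1. From uncertainty principle: Δp ≥ ℏ/(2Δx)
   Δp_min = (1.055e-34 J·s) / (2 × 4.090e-11 m)
   Δp_min = 1.289e-24 kg·m/s

2. This momentum uncertainty corresponds to kinetic energy:
   KE ≈ (Δp)²/(2m) = (1.289e-24)²/(2 × 9.109e-31 kg)
   KE = 9.123e-19 J = 5.694 eV

Tighter localization requires more energy.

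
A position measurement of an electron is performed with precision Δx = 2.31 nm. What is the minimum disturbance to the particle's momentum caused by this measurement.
2.283 × 10^-26 kg·m/s

The uncertainty principle implies that measuring position disturbs momentum:
ΔxΔp ≥ ℏ/2

When we measure position with precision Δx, we necessarily introduce a momentum uncertainty:
Δp ≥ ℏ/(2Δx)
Δp_min = (1.055e-34 J·s) / (2 × 2.310e-09 m)
Δp_min = 2.283e-26 kg·m/s

The more precisely we measure position, the greater the momentum disturbance.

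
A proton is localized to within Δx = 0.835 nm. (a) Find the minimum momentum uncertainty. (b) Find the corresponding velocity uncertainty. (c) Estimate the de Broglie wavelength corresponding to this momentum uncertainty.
(a) Δp_min = 6.315 × 10^-26 kg·m/s
(b) Δv_min = 37.754 m/s
(c) λ_dB = 10.493 nm

Step-by-step:

(a) From the uncertainty principle:
Δp_min = ℏ/(2Δx) = (1.055e-34 J·s)/(2 × 8.350e-10 m) = 6.315e-26 kg·m/s

(b) The velocity uncertainty:
Δv = Δp/m = (6.315e-26 kg·m/s)/(1.673e-27 kg) = 3.775e+01 m/s = 37.754 m/s

(c) The de Broglie wavelength for this momentum:
λ = h/p = (6.626e-34 J·s)/(6.315e-26 kg·m/s) = 1.049e-08 m = 10.493 nm

Note: The de Broglie wavelength is comparable to the localization size, as expected from wave-particle duality.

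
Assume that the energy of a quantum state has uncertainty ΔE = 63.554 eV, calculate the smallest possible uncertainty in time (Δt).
5.178 as

Using the energy-time uncertainty principle:
ΔEΔt ≥ ℏ/2

The minimum uncertainty in time is:
Δt_min = ℏ/(2ΔE)
Δt_min = (1.055e-34 J·s) / (2 × 1.018e-17 J)
Δt_min = 5.178e-18 s = 5.178 as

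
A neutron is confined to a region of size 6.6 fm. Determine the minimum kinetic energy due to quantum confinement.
118.924 keV

Using the uncertainty principle:

1. Position uncertainty: Δx ≈ 6.600e-15 m
2. Minimum momentum uncertainty: Δp = ℏ/(2Δx) = 7.989e-21 kg·m/s
3. Minimum kinetic energy:
   KE = (Δp)²/(2m) = (7.989e-21)²/(2 × 1.675e-27 kg)
   KE = 1.905e-14 J = 118.924 keV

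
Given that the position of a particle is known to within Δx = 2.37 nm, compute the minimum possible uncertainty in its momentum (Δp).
2.225 × 10^-26 kg·m/s

Using the Heisenberg uncertainty principle:
ΔxΔp ≥ ℏ/2

The minimum uncertainty in momentum is:
Δp_min = ℏ/(2Δx)
Δp_min = (1.055e-34 J·s) / (2 × 2.370e-09 m)
Δp_min = 2.225e-26 kg·m/s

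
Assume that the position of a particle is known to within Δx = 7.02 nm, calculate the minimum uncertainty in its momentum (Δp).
7.511 × 10^-27 kg·m/s

Using the Heisenberg uncertainty principle:
ΔxΔp ≥ ℏ/2

The minimum uncertainty in momentum is:
Δp_min = ℏ/(2Δx)
Δp_min = (1.055e-34 J·s) / (2 × 7.020e-09 m)
Δp_min = 7.511e-27 kg·m/s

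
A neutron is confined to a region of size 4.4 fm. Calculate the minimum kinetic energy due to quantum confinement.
267.578 keV

Using the uncertainty principle:

1. Position uncertainty: Δx ≈ 4.400e-15 m
2. Minimum momentum uncertainty: Δp = ℏ/(2Δx) = 1.198e-20 kg·m/s
3. Minimum kinetic energy:
   KE = (Δp)²/(2m) = (1.198e-20)²/(2 × 1.675e-27 kg)
   KE = 4.287e-14 J = 267.578 keV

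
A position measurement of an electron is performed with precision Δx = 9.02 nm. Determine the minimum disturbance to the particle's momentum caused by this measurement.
5.846 × 10^-27 kg·m/s

The uncertainty principle implies that measuring position disturbs momentum:
ΔxΔp ≥ ℏ/2

When we measure position with precision Δx, we necessarily introduce a momentum uncertainty:
Δp ≥ ℏ/(2Δx)
Δp_min = (1.055e-34 J·s) / (2 × 9.020e-09 m)
Δp_min = 5.846e-27 kg·m/s

The more precisely we measure position, the greater the momentum disturbance.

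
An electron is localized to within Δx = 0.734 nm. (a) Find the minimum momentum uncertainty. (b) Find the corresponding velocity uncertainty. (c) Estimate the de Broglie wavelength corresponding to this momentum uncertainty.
(a) Δp_min = 7.184 × 10^-26 kg·m/s
(b) Δv_min = 78.861 km/s
(c) λ_dB = 9.224 nm

Step-by-step:

(a) From the uncertainty principle:
Δp_min = ℏ/(2Δx) = (1.055e-34 J·s)/(2 × 7.340e-10 m) = 7.184e-26 kg·m/s

(b) The velocity uncertainty:
Δv = Δp/m = (7.184e-26 kg·m/s)/(9.109e-31 kg) = 7.886e+04 m/s = 78.861 km/s

(c) The de Broglie wavelength for this momentum:
λ = h/p = (6.626e-34 J·s)/(7.184e-26 kg·m/s) = 9.224e-09 m = 9.224 nm

Note: The de Broglie wavelength is comparable to the localization size, as expected from wave-particle duality.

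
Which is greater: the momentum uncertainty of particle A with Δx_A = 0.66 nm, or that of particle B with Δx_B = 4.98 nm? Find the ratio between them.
Particle A has the larger minimum momentum uncertainty, by a factor of 7.55.

For each particle, the minimum momentum uncertainty is Δp_min = ℏ/(2Δx):

Particle A: Δp_A = ℏ/(2×6.600e-10 m) = 7.989e-26 kg·m/s
Particle B: Δp_B = ℏ/(2×4.980e-09 m) = 1.059e-26 kg·m/s

Ratio: Δp_A/Δp_B = 7.55

Since Δp_min ∝ 1/Δx, the particle with smaller position uncertainty (A) has larger momentum uncertainty.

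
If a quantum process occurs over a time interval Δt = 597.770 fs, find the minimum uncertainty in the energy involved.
550.556 μeV

Using the energy-time uncertainty principle:
ΔEΔt ≥ ℏ/2

The minimum uncertainty in energy is:
ΔE_min = ℏ/(2Δt)
ΔE_min = (1.055e-34 J·s) / (2 × 5.978e-13 s)
ΔE_min = 8.821e-23 J = 550.556 μeV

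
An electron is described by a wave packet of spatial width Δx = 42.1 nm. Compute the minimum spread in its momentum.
1.252 × 10^-27 kg·m/s

For a wave packet, the spatial width Δx and momentum spread Δp are related by the uncertainty principle:
ΔxΔp ≥ ℏ/2

The minimum momentum spread is:
Δp_min = ℏ/(2Δx)
Δp_min = (1.055e-34 J·s) / (2 × 4.210e-08 m)
Δp_min = 1.252e-27 kg·m/s

A wave packet cannot have both a well-defined position and well-defined momentum.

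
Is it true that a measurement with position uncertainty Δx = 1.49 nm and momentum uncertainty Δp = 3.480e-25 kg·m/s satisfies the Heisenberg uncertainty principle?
Yes, it satisfies the uncertainty principle.

Calculate the product ΔxΔp:
ΔxΔp = (1.490e-09 m) × (3.480e-25 kg·m/s)
ΔxΔp = 5.185e-34 J·s

Compare to the minimum allowed value ℏ/2:
ℏ/2 = 5.273e-35 J·s

Since ΔxΔp = 5.185e-34 J·s ≥ 5.273e-35 J·s = ℏ/2,
the measurement satisfies the uncertainty principle.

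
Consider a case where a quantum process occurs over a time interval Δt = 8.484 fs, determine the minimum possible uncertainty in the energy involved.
38.791 meV

Using the energy-time uncertainty principle:
ΔEΔt ≥ ℏ/2

The minimum uncertainty in energy is:
ΔE_min = ℏ/(2Δt)
ΔE_min = (1.055e-34 J·s) / (2 × 8.484e-15 s)
ΔE_min = 6.215e-21 J = 38.791 meV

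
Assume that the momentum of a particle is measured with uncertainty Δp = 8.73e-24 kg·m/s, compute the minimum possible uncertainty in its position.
6.040 pm

Using the Heisenberg uncertainty principle:
ΔxΔp ≥ ℏ/2

The minimum uncertainty in position is:
Δx_min = ℏ/(2Δp)
Δx_min = (1.055e-34 J·s) / (2 × 8.730e-24 kg·m/s)
Δx_min = 6.040e-12 m = 6.040 pm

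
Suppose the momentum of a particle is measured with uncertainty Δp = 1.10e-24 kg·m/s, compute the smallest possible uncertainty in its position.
47.935 pm

Using the Heisenberg uncertainty principle:
ΔxΔp ≥ ℏ/2

The minimum uncertainty in position is:
Δx_min = ℏ/(2Δp)
Δx_min = (1.055e-34 J·s) / (2 × 1.100e-24 kg·m/s)
Δx_min = 4.794e-11 m = 47.935 pm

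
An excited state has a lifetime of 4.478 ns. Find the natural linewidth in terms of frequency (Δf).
17.771 MHz

Using the energy-time uncertainty principle and E = hf:
ΔEΔt ≥ ℏ/2
hΔf·Δt ≥ ℏ/2

The minimum frequency uncertainty is:
Δf = ℏ/(2hτ) = 1/(4πτ)
Δf = 1/(4π × 4.478e-09 s)
Δf = 1.777e+07 Hz = 17.771 MHz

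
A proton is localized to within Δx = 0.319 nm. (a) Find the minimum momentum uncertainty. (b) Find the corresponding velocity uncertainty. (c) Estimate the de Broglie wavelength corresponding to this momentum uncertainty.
(a) Δp_min = 1.653 × 10^-25 kg·m/s
(b) Δv_min = 98.823 m/s
(c) λ_dB = 4.009 nm

Step-by-step:

(a) From the uncertainty principle:
Δp_min = ℏ/(2Δx) = (1.055e-34 J·s)/(2 × 3.190e-10 m) = 1.653e-25 kg·m/s

(b) The velocity uncertainty:
Δv = Δp/m = (1.653e-25 kg·m/s)/(1.673e-27 kg) = 9.882e+01 m/s = 98.823 m/s

(c) The de Broglie wavelength for this momentum:
λ = h/p = (6.626e-34 J·s)/(1.653e-25 kg·m/s) = 4.009e-09 m = 4.009 nm

Note: The de Broglie wavelength is comparable to the localization size, as expected from wave-particle duality.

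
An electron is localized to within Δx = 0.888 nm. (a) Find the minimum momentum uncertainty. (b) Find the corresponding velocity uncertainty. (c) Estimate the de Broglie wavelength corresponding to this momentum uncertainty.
(a) Δp_min = 5.938 × 10^-26 kg·m/s
(b) Δv_min = 65.184 km/s
(c) λ_dB = 11.159 nm

Step-by-step:

(a) From the uncertainty principle:
Δp_min = ℏ/(2Δx) = (1.055e-34 J·s)/(2 × 8.880e-10 m) = 5.938e-26 kg·m/s

(b) The velocity uncertainty:
Δv = Δp/m = (5.938e-26 kg·m/s)/(9.109e-31 kg) = 6.518e+04 m/s = 65.184 km/s

(c) The de Broglie wavelength for this momentum:
λ = h/p = (6.626e-34 J·s)/(5.938e-26 kg·m/s) = 1.116e-08 m = 11.159 nm

Note: The de Broglie wavelength is comparable to the localization size, as expected from wave-particle duality.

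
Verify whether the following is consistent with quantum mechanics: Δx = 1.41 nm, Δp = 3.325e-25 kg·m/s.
Yes, it satisfies the uncertainty principle.

Calculate the product ΔxΔp:
ΔxΔp = (1.410e-09 m) × (3.325e-25 kg·m/s)
ΔxΔp = 4.688e-34 J·s

Compare to the minimum allowed value ℏ/2:
ℏ/2 = 5.273e-35 J·s

Since ΔxΔp = 4.688e-34 J·s ≥ 5.273e-35 J·s = ℏ/2,
the measurement satisfies the uncertainty principle.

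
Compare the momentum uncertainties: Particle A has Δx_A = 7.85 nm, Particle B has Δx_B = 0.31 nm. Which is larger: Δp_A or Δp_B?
Particle B has the larger minimum momentum uncertainty, by a factor of 25.32.

For each particle, the minimum momentum uncertainty is Δp_min = ℏ/(2Δx):

Particle A: Δp_A = ℏ/(2×7.850e-09 m) = 6.717e-27 kg·m/s
Particle B: Δp_B = ℏ/(2×3.100e-10 m) = 1.701e-25 kg·m/s

Ratio: Δp_B/Δp_A = 25.32

Since Δp_min ∝ 1/Δx, the particle with smaller position uncertainty (B) has larger momentum uncertainty.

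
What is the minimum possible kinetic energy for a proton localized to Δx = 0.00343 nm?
440.926 meV

Localizing a particle requires giving it sufficient momentum uncertainty:

1. From uncertainty principle: Δp ≥ ℏ/(2Δx)
   Δp_min = (1.055e-34 J·s) / (2 × 3.430e-12 m)
   Δp_min = 1.537e-23 kg·m/s

2. This momentum uncertainty corresponds to kinetic energy:
   KE ≈ (Δp)²/(2m) = (1.537e-23)²/(2 × 1.673e-27 kg)
   KE = 7.064e-20 J = 440.926 meV

Tighter localization requires more energy.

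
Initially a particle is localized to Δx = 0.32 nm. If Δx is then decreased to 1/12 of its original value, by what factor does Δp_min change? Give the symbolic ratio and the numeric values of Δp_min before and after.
Original Δp_min = 1.648 × 10^-25 kg·m/s; new Δp'_min = 1.977 × 10^-24 kg·m/s; ratio Δp'_min/Δp_min = 12.

From the uncertainty principle ΔxΔp ≥ ℏ/2, the minimum momentum uncertainty is Δp_min = ℏ/(2Δx).

Original (Δx = 0.32 nm = 3.200e-10 m):
Δp_min = (1.055e-34 J·s)/(2 × 3.200e-10 m) = 1.648e-25 kg·m/s

When Δx → (1/12)Δx:
Δp'_min = ℏ/(2 × (1/12)Δx) = 12 × ℏ/(2Δx) = 12 × Δp_min
Δp'_min = 12 × 1.648e-25 kg·m/s = 1.977e-24 kg·m/s

Since Δp_min ∝ 1/Δx, when Δx is decreased to 1/12 of its original value, Δp_min increases to 12 times its original value.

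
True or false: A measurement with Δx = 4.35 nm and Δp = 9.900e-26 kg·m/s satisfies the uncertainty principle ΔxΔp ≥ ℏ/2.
Yes, it satisfies the uncertainty principle.

Calculate the product ΔxΔp:
ΔxΔp = (4.350e-09 m) × (9.900e-26 kg·m/s)
ΔxΔp = 4.307e-34 J·s

Compare to the minimum allowed value ℏ/2:
ℏ/2 = 5.273e-35 J·s

Since ΔxΔp = 4.307e-34 J·s ≥ 5.273e-35 J·s = ℏ/2,
the measurement satisfies the uncertainty principle.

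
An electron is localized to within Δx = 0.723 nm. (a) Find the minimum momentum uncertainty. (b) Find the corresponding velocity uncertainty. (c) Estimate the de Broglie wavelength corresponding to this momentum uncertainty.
(a) Δp_min = 7.293 × 10^-26 kg·m/s
(b) Δv_min = 80.061 km/s
(c) λ_dB = 9.085 nm

Step-by-step:

(a) From the uncertainty principle:
Δp_min = ℏ/(2Δx) = (1.055e-34 J·s)/(2 × 7.230e-10 m) = 7.293e-26 kg·m/s

(b) The velocity uncertainty:
Δv = Δp/m = (7.293e-26 kg·m/s)/(9.109e-31 kg) = 8.006e+04 m/s = 80.061 km/s

(c) The de Broglie wavelength for this momentum:
λ = h/p = (6.626e-34 J·s)/(7.293e-26 kg·m/s) = 9.085e-09 m = 9.085 nm

Note: The de Broglie wavelength is comparable to the localization size, as expected from wave-particle duality.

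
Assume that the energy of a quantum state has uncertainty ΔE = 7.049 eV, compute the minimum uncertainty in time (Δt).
46.688 as

Using the energy-time uncertainty principle:
ΔEΔt ≥ ℏ/2

The minimum uncertainty in time is:
Δt_min = ℏ/(2ΔE)
Δt_min = (1.055e-34 J·s) / (2 × 1.129e-18 J)
Δt_min = 4.669e-17 s = 46.688 as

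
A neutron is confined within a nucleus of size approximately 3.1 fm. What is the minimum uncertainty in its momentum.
1.701 × 10^-20 kg·m/s

Using the Heisenberg uncertainty principle:
ΔxΔp ≥ ℏ/2

With Δx ≈ L = 3.100e-15 m (the confinement size):
Δp_min = ℏ/(2Δx)
Δp_min = (1.055e-34 J·s) / (2 × 3.100e-15 m)
Δp_min = 1.701e-20 kg·m/s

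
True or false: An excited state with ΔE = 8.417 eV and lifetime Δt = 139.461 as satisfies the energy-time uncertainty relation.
Yes, it satisfies the uncertainty relation.

Calculate the product ΔEΔt:
ΔE = 8.417 eV = 1.349e-18 J
ΔEΔt = (1.349e-18 J) × (1.395e-16 s)
ΔEΔt = 1.881e-34 J·s

Compare to the minimum allowed value ℏ/2:
ℏ/2 = 5.273e-35 J·s

Since ΔEΔt = 1.881e-34 J·s ≥ 5.273e-35 J·s = ℏ/2,
this satisfies the uncertainty relation.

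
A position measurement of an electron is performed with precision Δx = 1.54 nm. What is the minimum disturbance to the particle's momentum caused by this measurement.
3.424 × 10^-26 kg·m/s

The uncertainty principle implies that measuring position disturbs momentum:
ΔxΔp ≥ ℏ/2

When we measure position with precision Δx, we necessarily introduce a momentum uncertainty:
Δp ≥ ℏ/(2Δx)
Δp_min = (1.055e-34 J·s) / (2 × 1.540e-09 m)
Δp_min = 3.424e-26 kg·m/s

The more precisely we measure position, the greater the momentum disturbance.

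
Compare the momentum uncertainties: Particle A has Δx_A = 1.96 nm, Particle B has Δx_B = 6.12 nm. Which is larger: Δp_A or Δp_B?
Particle A has the larger minimum momentum uncertainty, by a factor of 3.12.

For each particle, the minimum momentum uncertainty is Δp_min = ℏ/(2Δx):

Particle A: Δp_A = ℏ/(2×1.960e-09 m) = 2.690e-26 kg·m/s
Particle B: Δp_B = ℏ/(2×6.120e-09 m) = 8.616e-27 kg·m/s

Ratio: Δp_A/Δp_B = 3.12

Since Δp_min ∝ 1/Δx, the particle with smaller position uncertainty (A) has larger momentum uncertainty.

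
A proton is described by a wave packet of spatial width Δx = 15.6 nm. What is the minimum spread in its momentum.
3.380 × 10^-27 kg·m/s

For a wave packet, the spatial width Δx and momentum spread Δp are related by the uncertainty principle:
ΔxΔp ≥ ℏ/2

The minimum momentum spread is:
Δp_min = ℏ/(2Δx)
Δp_min = (1.055e-34 J·s) / (2 × 1.560e-08 m)
Δp_min = 3.380e-27 kg·m/s

A wave packet cannot have both a well-defined position and well-defined momentum.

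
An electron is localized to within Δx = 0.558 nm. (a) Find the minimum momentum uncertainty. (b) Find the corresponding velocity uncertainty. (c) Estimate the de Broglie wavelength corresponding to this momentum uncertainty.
(a) Δp_min = 9.450 × 10^-26 kg·m/s
(b) Δv_min = 103.734 km/s
(c) λ_dB = 7.012 nm

Step-by-step:

(a) From the uncertainty principle:
Δp_min = ℏ/(2Δx) = (1.055e-34 J·s)/(2 × 5.580e-10 m) = 9.450e-26 kg·m/s

(b) The velocity uncertainty:
Δv = Δp/m = (9.450e-26 kg·m/s)/(9.109e-31 kg) = 1.037e+05 m/s = 103.734 km/s

(c) The de Broglie wavelength for this momentum:
λ = h/p = (6.626e-34 J·s)/(9.450e-26 kg·m/s) = 7.012e-09 m = 7.012 nm

Note: The de Broglie wavelength is comparable to the localization size, as expected from wave-particle duality.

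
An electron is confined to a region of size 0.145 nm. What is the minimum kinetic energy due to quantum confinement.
453.030 meV

Using the uncertainty principle:

1. Position uncertainty: Δx ≈ 1.450e-10 m
2. Minimum momentum uncertainty: Δp = ℏ/(2Δx) = 3.636e-25 kg·m/s
3. Minimum kinetic energy:
   KE = (Δp)²/(2m) = (3.636e-25)²/(2 × 9.109e-31 kg)
   KE = 7.258e-20 J = 453.030 meV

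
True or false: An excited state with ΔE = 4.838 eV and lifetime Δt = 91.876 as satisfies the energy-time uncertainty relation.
Yes, it satisfies the uncertainty relation.

Calculate the product ΔEΔt:
ΔE = 4.838 eV = 7.751e-19 J
ΔEΔt = (7.751e-19 J) × (9.188e-17 s)
ΔEΔt = 7.122e-35 J·s

Compare to the minimum allowed value ℏ/2:
ℏ/2 = 5.273e-35 J·s

Since ΔEΔt = 7.122e-35 J·s ≥ 5.273e-35 J·s = ℏ/2,
this satisfies the uncertainty relation.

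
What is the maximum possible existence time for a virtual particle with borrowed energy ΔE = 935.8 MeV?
3.517 × 10^-25 s

Using the energy-time uncertainty principle:
ΔEΔt ≥ ℏ/2

For a virtual particle borrowing energy ΔE, the maximum lifetime is:
Δt_max = ℏ/(2ΔE)

Converting energy:
ΔE = 935.8 MeV = 1.499e-10 J

Δt_max = (1.055e-34 J·s) / (2 × 1.499e-10 J)
Δt_max = 3.517e-25 s = 3.517 × 10^-25 s

Virtual particles with higher borrowed energy exist for shorter times.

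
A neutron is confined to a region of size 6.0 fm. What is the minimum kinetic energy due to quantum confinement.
143.898 keV

Using the uncertainty principle:

1. Position uncertainty: Δx ≈ 6.000e-15 m
2. Minimum momentum uncertainty: Δp = ℏ/(2Δx) = 8.788e-21 kg·m/s
3. Minimum kinetic energy:
   KE = (Δp)²/(2m) = (8.788e-21)²/(2 × 1.675e-27 kg)
   KE = 2.305e-14 J = 143.898 keV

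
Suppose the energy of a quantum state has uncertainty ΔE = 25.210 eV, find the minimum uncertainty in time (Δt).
13.055 as

Using the energy-time uncertainty principle:
ΔEΔt ≥ ℏ/2

The minimum uncertainty in time is:
Δt_min = ℏ/(2ΔE)
Δt_min = (1.055e-34 J·s) / (2 × 4.039e-18 J)
Δt_min = 1.305e-17 s = 13.055 as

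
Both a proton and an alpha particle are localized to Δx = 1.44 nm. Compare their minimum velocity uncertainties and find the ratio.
The proton has the larger minimum velocity uncertainty, by a ratio of 4.0.

For both particles, Δp_min = ℏ/(2Δx) = 3.662e-26 kg·m/s (same for both).

The velocity uncertainty is Δv = Δp/m:
- proton: Δv = 3.662e-26 / 1.673e-27 = 2.189e+01 m/s = 21.892 m/s
- alpha particle: Δv = 3.662e-26 / 6.645e-27 = 5.511e+00 m/s = 5.511 m/s

Ratio: 2.189e+01 / 5.511e+00 = 4.0

The lighter particle has larger velocity uncertainty because Δv ∝ 1/m.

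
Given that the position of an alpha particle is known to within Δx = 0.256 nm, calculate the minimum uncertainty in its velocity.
30.998 m/s

Using the Heisenberg uncertainty principle and Δp = mΔv:
ΔxΔp ≥ ℏ/2
Δx(mΔv) ≥ ℏ/2

The minimum uncertainty in velocity is:
Δv_min = ℏ/(2mΔx)
Δv_min = (1.055e-34 J·s) / (2 × 6.645e-27 kg × 2.560e-10 m)
Δv_min = 3.100e+01 m/s = 30.998 m/s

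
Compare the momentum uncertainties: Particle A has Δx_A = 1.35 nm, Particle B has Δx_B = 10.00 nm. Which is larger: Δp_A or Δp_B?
Particle A has the larger minimum momentum uncertainty, by a factor of 7.41.

For each particle, the minimum momentum uncertainty is Δp_min = ℏ/(2Δx):

Particle A: Δp_A = ℏ/(2×1.350e-09 m) = 3.906e-26 kg·m/s
Particle B: Δp_B = ℏ/(2×1.000e-08 m) = 5.273e-27 kg·m/s

Ratio: Δp_A/Δp_B = 7.41

Since Δp_min ∝ 1/Δx, the particle with smaller position uncertainty (A) has larger momentum uncertainty.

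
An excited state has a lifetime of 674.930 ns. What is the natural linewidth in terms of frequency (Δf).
117.905 kHz

Using the energy-time uncertainty principle and E = hf:
ΔEΔt ≥ ℏ/2
hΔf·Δt ≥ ℏ/2

The minimum frequency uncertainty is:
Δf = ℏ/(2hτ) = 1/(4πτ)
Δf = 1/(4π × 6.749e-07 s)
Δf = 1.179e+05 Hz = 117.905 kHz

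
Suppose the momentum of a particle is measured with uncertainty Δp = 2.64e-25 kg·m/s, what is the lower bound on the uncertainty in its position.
199.730 pm

Using the Heisenberg uncertainty principle:
ΔxΔp ≥ ℏ/2

The minimum uncertainty in position is:
Δx_min = ℏ/(2Δp)
Δx_min = (1.055e-34 J·s) / (2 × 2.640e-25 kg·m/s)
Δx_min = 1.997e-10 m = 199.730 pm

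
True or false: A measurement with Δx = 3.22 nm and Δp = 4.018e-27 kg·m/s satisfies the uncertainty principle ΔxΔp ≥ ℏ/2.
No, it violates the uncertainty principle (impossible measurement).

Calculate the product ΔxΔp:
ΔxΔp = (3.220e-09 m) × (4.018e-27 kg·m/s)
ΔxΔp = 1.294e-35 J·s

Compare to the minimum allowed value ℏ/2:
ℏ/2 = 5.273e-35 J·s

Since ΔxΔp = 1.294e-35 J·s < 5.273e-35 J·s = ℏ/2,
the measurement violates the uncertainty principle.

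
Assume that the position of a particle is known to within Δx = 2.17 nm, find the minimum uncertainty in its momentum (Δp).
2.430 × 10^-26 kg·m/s

Using the Heisenberg uncertainty principle:
ΔxΔp ≥ ℏ/2

The minimum uncertainty in momentum is:
Δp_min = ℏ/(2Δx)
Δp_min = (1.055e-34 J·s) / (2 × 2.170e-09 m)
Δp_min = 2.430e-26 kg·m/s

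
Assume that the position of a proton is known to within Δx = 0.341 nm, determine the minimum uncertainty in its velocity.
92.447 m/s

Using the Heisenberg uncertainty principle and Δp = mΔv:
ΔxΔp ≥ ℏ/2
Δx(mΔv) ≥ ℏ/2

The minimum uncertainty in velocity is:
Δv_min = ℏ/(2mΔx)
Δv_min = (1.055e-34 J·s) / (2 × 1.673e-27 kg × 3.410e-10 m)
Δv_min = 9.245e+01 m/s = 92.447 m/s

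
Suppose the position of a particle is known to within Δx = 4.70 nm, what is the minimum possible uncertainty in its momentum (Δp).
1.122 × 10^-26 kg·m/s

Using the Heisenberg uncertainty principle:
ΔxΔp ≥ ℏ/2

The minimum uncertainty in momentum is:
Δp_min = ℏ/(2Δx)
Δp_min = (1.055e-34 J·s) / (2 × 4.700e-09 m)
Δp_min = 1.122e-26 kg·m/s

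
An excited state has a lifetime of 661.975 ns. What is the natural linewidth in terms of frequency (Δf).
120.212 kHz

Using the energy-time uncertainty principle and E = hf:
ΔEΔt ≥ ℏ/2
hΔf·Δt ≥ ℏ/2

The minimum frequency uncertainty is:
Δf = ℏ/(2hτ) = 1/(4πτ)
Δf = 1/(4π × 6.620e-07 s)
Δf = 1.202e+05 Hz = 120.212 kHz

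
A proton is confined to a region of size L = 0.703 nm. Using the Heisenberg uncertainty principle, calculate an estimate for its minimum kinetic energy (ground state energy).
10.496 μeV

Using the uncertainty principle to estimate ground state energy:

1. The position uncertainty is approximately the confinement size:
   Δx ≈ L = 7.030e-10 m

2. From ΔxΔp ≥ ℏ/2, the minimum momentum uncertainty is:
   Δp ≈ ℏ/(2L) = 7.501e-26 kg·m/s

3. The kinetic energy is approximately:
   KE ≈ (Δp)²/(2m) = (7.501e-26)²/(2 × 1.673e-27 kg)
   KE ≈ 1.682e-24 J = 10.496 μeV

This is an order-of-magnitude estimate of the ground state energy.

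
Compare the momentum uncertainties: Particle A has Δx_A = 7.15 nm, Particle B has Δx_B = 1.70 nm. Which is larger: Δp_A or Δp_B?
Particle B has the larger minimum momentum uncertainty, by a factor of 4.21.

For each particle, the minimum momentum uncertainty is Δp_min = ℏ/(2Δx):

Particle A: Δp_A = ℏ/(2×7.150e-09 m) = 7.375e-27 kg·m/s
Particle B: Δp_B = ℏ/(2×1.700e-09 m) = 3.102e-26 kg·m/s

Ratio: Δp_B/Δp_A = 4.21

Since Δp_min ∝ 1/Δx, the particle with smaller position uncertainty (B) has larger momentum uncertainty.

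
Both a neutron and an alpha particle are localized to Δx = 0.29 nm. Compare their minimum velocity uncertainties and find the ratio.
The neutron has the larger minimum velocity uncertainty, by a ratio of 4.0.

For both particles, Δp_min = ℏ/(2Δx) = 1.818e-25 kg·m/s (same for both).

The velocity uncertainty is Δv = Δp/m:
- neutron: Δv = 1.818e-25 / 1.675e-27 = 1.086e+02 m/s = 108.556 m/s
- alpha particle: Δv = 1.818e-25 / 6.645e-27 = 2.736e+01 m/s = 27.364 m/s

Ratio: 1.086e+02 / 2.736e+01 = 4.0

The lighter particle has larger velocity uncertainty because Δv ∝ 1/m.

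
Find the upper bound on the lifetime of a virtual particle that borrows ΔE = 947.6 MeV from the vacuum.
3.473 × 10^-25 s

Using the energy-time uncertainty principle:
ΔEΔt ≥ ℏ/2

For a virtual particle borrowing energy ΔE, the maximum lifetime is:
Δt_max = ℏ/(2ΔE)

Converting energy:
ΔE = 947.6 MeV = 1.518e-10 J

Δt_max = (1.055e-34 J·s) / (2 × 1.518e-10 J)
Δt_max = 3.473e-25 s = 3.473 × 10^-25 s

Virtual particles with higher borrowed energy exist for shorter times.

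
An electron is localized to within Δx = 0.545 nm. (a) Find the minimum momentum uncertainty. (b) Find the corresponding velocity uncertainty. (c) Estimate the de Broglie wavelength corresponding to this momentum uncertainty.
(a) Δp_min = 9.675 × 10^-26 kg·m/s
(b) Δv_min = 106.209 km/s
(c) λ_dB = 6.849 nm

Step-by-step:

(a) From the uncertainty principle:
Δp_min = ℏ/(2Δx) = (1.055e-34 J·s)/(2 × 5.450e-10 m) = 9.675e-26 kg·m/s

(b) The velocity uncertainty:
Δv = Δp/m = (9.675e-26 kg·m/s)/(9.109e-31 kg) = 1.062e+05 m/s = 106.209 km/s

(c) The de Broglie wavelength for this momentum:
λ = h/p = (6.626e-34 J·s)/(9.675e-26 kg·m/s) = 6.849e-09 m = 6.849 nm

Note: The de Broglie wavelength is comparable to the localization size, as expected from wave-particle duality.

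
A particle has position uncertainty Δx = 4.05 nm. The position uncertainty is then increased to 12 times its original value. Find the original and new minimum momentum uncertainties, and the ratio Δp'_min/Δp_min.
Original Δp_min = 1.302 × 10^-26 kg·m/s; new Δp'_min = 1.085 × 10^-27 kg·m/s; ratio Δp'_min/Δp_min = 1/12.

From the uncertainty principle ΔxΔp ≥ ℏ/2, the minimum momentum uncertainty is Δp_min = ℏ/(2Δx).

Original (Δx = 4.05 nm = 4.050e-09 m):
Δp_min = (1.055e-34 J·s)/(2 × 4.050e-09 m) = 1.302e-26 kg·m/s

When Δx → 12Δx:
Δp'_min = ℏ/(2 × 12Δx) = (1/12) × ℏ/(2Δx) = (1/12) × Δp_min
Δp'_min = 1/12 × 1.302e-26 kg·m/s = 1.085e-27 kg·m/s

Since Δp_min ∝ 1/Δx, when Δx is increased to 12 times its original value, Δp_min decreases to 1/12 of its original value.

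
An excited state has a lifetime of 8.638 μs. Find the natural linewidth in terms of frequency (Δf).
9.212 kHz

Using the energy-time uncertainty principle and E = hf:
ΔEΔt ≥ ℏ/2
hΔf·Δt ≥ ℏ/2

The minimum frequency uncertainty is:
Δf = ℏ/(2hτ) = 1/(4πτ)
Δf = 1/(4π × 8.638e-06 s)
Δf = 9.212e+03 Hz = 9.212 kHz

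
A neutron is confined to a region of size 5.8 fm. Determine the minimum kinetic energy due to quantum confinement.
153.993 keV

Using the uncertainty principle:

1. Position uncertainty: Δx ≈ 5.800e-15 m
2. Minimum momentum uncertainty: Δp = ℏ/(2Δx) = 9.091e-21 kg·m/s
3. Minimum kinetic energy:
   KE = (Δp)²/(2m) = (9.091e-21)²/(2 × 1.675e-27 kg)
   KE = 2.467e-14 J = 153.993 keV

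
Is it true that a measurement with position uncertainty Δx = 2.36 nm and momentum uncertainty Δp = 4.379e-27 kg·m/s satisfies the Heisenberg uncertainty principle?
No, it violates the uncertainty principle (impossible measurement).

Calculate the product ΔxΔp:
ΔxΔp = (2.360e-09 m) × (4.379e-27 kg·m/s)
ΔxΔp = 1.033e-35 J·s

Compare to the minimum allowed value ℏ/2:
ℏ/2 = 5.273e-35 J·s

Since ΔxΔp = 1.033e-35 J·s < 5.273e-35 J·s = ℏ/2,
the measurement violates the uncertainty principle.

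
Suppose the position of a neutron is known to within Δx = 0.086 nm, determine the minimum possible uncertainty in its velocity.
366.060 m/s

Using the Heisenberg uncertainty principle and Δp = mΔv:
ΔxΔp ≥ ℏ/2
Δx(mΔv) ≥ ℏ/2

The minimum uncertainty in velocity is:
Δv_min = ℏ/(2mΔx)
Δv_min = (1.055e-34 J·s) / (2 × 1.675e-27 kg × 8.600e-11 m)
Δv_min = 3.661e+02 m/s = 366.060 m/s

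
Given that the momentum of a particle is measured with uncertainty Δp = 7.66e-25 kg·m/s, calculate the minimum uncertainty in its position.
68.836 pm

Using the Heisenberg uncertainty principle:
ΔxΔp ≥ ℏ/2

The minimum uncertainty in position is:
Δx_min = ℏ/(2Δp)
Δx_min = (1.055e-34 J·s) / (2 × 7.660e-25 kg·m/s)
Δx_min = 6.884e-11 m = 68.836 pm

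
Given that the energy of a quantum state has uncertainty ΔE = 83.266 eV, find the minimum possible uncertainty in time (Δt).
3.952 as

Using the energy-time uncertainty principle:
ΔEΔt ≥ ℏ/2

The minimum uncertainty in time is:
Δt_min = ℏ/(2ΔE)
Δt_min = (1.055e-34 J·s) / (2 × 1.334e-17 J)
Δt_min = 3.952e-18 s = 3.952 as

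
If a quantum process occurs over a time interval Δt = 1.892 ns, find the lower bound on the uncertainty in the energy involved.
173.946 neV

Using the energy-time uncertainty principle:
ΔEΔt ≥ ℏ/2

The minimum uncertainty in energy is:
ΔE_min = ℏ/(2Δt)
ΔE_min = (1.055e-34 J·s) / (2 × 1.892e-09 s)
ΔE_min = 2.787e-26 J = 173.946 neV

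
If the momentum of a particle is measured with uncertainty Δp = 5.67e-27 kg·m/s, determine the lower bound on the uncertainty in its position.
9.300 nm

Using the Heisenberg uncertainty principle:
ΔxΔp ≥ ℏ/2

The minimum uncertainty in position is:
Δx_min = ℏ/(2Δp)
Δx_min = (1.055e-34 J·s) / (2 × 5.670e-27 kg·m/s)
Δx_min = 9.300e-09 m = 9.300 nm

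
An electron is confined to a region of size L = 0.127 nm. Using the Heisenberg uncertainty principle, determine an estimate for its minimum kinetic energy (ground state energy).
590.548 meV

Using the uncertainty principle to estimate ground state energy:

1. The position uncertainty is approximately the confinement size:
   Δx ≈ L = 1.270e-10 m

2. From ΔxΔp ≥ ℏ/2, the minimum momentum uncertainty is:
   Δp ≈ ℏ/(2L) = 4.152e-25 kg·m/s

3. The kinetic energy is approximately:
   KE ≈ (Δp)²/(2m) = (4.152e-25)²/(2 × 9.109e-31 kg)
   KE ≈ 9.462e-20 J = 590.548 meV

This is an order-of-magnitude estimate of the ground state energy.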